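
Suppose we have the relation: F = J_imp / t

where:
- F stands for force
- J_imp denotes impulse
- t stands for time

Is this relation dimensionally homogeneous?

Yes

F (force) has dimensions [L M T^-2].
J_imp (impulse) has dimensions [L M T^-1].
t (time) has dimensions [T].

Left side: [L M T^-2]
Right side: [L M T^-2]

Both sides have the same dimensions, so the equation is dimensionally consistent.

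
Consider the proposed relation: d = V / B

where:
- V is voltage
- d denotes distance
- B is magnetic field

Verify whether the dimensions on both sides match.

No

V (voltage) has dimensions [I^-1 L^2 M T^-3].
d (distance) has dimensions [L].
B (magnetic field) has dimensions [I^-1 M T^-2].

Left side: [L]
Right side: [L^2 T^-1]

The two sides have different dimensions, so the equation is NOT dimensionally consistent.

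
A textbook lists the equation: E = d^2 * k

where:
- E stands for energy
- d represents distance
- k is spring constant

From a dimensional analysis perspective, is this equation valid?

Yes

E (energy) has dimensions [L^2 M T^-2].
d (distance) has dimensions [L].
k (spring constant) has dimensions [M T^-2].

Left side: [L^2 M T^-2]
Right side: [L^2 M T^-2]

Both sides have the same dimensions, so the equation is dimensionally consistent.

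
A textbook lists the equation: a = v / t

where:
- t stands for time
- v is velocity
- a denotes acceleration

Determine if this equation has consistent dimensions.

Yes

t (time) has dimensions [T].
v (velocity) has dimensions [L T^-1].
a (acceleration) has dimensions [L T^-2].

Left side: [L T^-2]
Right side: [L T^-2]

Both sides have the same dimensions, so the equation is dimensionally consistent.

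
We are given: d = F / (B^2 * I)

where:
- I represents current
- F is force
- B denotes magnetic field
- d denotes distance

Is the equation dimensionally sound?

No

I (current) has dimensions [I].
F (force) has dimensions [L M T^-2].
B (magnetic field) has dimensions [I^-1 M T^-2].
d (distance) has dimensions [L].

Left side: [L]
Right side: [I L M^-1 T^2]

The two sides have different dimensions, so the equation is NOT dimensionally consistent.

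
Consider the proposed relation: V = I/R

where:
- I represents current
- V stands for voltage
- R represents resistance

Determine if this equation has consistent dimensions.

No

I (current) has dimensions [I].
V (voltage) has dimensions [I^-1 L^2 M T^-3].
R (resistance) has dimensions [I^-2 L^2 M T^-3].

Left side: [I^-1 L^2 M T^-3]
Right side: [I^3 L^-2 M^-1 T^3]

The two sides have different dimensions, so the equation is NOT dimensionally consistent.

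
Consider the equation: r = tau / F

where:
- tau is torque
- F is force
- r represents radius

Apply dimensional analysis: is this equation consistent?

Yes

tau (torque) has dimensions [L^2 M T^-2].
F (force) has dimensions [L M T^-2].
r (radius) has dimensions [L].

Left side: [L]
Right side: [L]

Both sides have the same dimensions, so the equation is dimensionally consistent.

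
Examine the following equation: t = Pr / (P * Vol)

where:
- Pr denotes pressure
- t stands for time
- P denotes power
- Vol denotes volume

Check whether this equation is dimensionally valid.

No

Pr (pressure) has dimensions [L^-1 M T^-2].
t (time) has dimensions [T].
P (power) has dimensions [L^2 M T^-3].
Vol (volume) has dimensions [L^3].

Left side: [T]
Right side: [L^-6 T]

The two sides have different dimensions, so the equation is NOT dimensionally consistent.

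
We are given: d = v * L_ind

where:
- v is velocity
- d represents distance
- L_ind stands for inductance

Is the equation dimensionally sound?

No

v (velocity) has dimensions [L T^-1].
d (distance) has dimensions [L].
L_ind (inductance) has dimensions [I^-2 L^2 M T^-2].

Left side: [L]
Right side: [I^-2 L^3 M T^-3]

The two sides have different dimensions, so the equation is NOT dimensionally consistent.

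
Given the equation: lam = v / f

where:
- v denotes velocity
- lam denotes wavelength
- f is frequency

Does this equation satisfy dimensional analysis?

Yes

v (velocity) has dimensions [L T^-1].
lam (wavelength) has dimensions [L].
f (frequency) has dimensions [T^-1].

Left side: [L]
Right side: [L]

Both sides have the same dimensions, so the equation is dimensionally consistent.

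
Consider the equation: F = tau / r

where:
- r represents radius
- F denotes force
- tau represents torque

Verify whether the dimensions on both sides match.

Yes

r (radius) has dimensions [L].
F (force) has dimensions [L M T^-2].
tau (torque) has dimensions [L^2 M T^-2].

Left side: [L M T^-2]
Right side: [L M T^-2]

Both sides have the same dimensions, so the equation is dimensionally consistent.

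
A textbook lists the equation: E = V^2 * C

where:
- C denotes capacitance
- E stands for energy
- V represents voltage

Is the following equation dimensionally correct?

Yes

C (capacitance) has dimensions [I^2 L^-2 M^-1 T^4].
E (energy) has dimensions [L^2 M T^-2].
V (voltage) has dimensions [I^-1 L^2 M T^-3].

Left side: [L^2 M T^-2]
Right side: [L^2 M T^-2]

Both sides have the same dimensions, so the equation is dimensionally consistent.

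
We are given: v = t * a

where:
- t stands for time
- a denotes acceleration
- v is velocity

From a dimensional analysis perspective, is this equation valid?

Yes

t (time) has dimensions [T].
a (acceleration) has dimensions [L T^-2].
v (velocity) has dimensions [L T^-1].

Left side: [L T^-1]
Right side: [L T^-1]

Both sides have the same dimensions, so the equation is dimensionally consistent.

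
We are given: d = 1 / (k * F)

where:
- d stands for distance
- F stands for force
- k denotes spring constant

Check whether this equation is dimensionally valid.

No

d (distance) has dimensions [L].
F (force) has dimensions [L M T^-2].
k (spring constant) has dimensions [M T^-2].

Left side: [L]
Right side: [L^-1 M^-2 T^4]

The two sides have different dimensions, so the equation is NOT dimensionally consistent.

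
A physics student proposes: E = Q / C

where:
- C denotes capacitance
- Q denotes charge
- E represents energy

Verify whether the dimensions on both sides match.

No

C (capacitance) has dimensions [I^2 L^-2 M^-1 T^4].
Q (charge) has dimensions [I T].
E (energy) has dimensions [L^2 M T^-2].

Left side: [L^2 M T^-2]
Right side: [I^-1 L^2 M T^-3]

The two sides have different dimensions, so the equation is NOT dimensionally consistent.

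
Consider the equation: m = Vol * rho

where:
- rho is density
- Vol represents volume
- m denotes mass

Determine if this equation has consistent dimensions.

Yes

rho (density) has dimensions [L^-3 M].
Vol (volume) has dimensions [L^3].
m (mass) has dimensions [M].

Left side: [M]
Right side: [M]

Both sides have the same dimensions, so the equation is dimensionally consistent.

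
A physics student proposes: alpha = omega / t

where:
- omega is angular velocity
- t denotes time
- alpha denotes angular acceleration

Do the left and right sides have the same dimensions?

Yes

omega (angular velocity) has dimensions [T^-1].
t (time) has dimensions [T].
alpha (angular acceleration) has dimensions [T^-2].

Left side: [T^-2]
Right side: [T^-2]

Both sides have the same dimensions, so the equation is dimensionally consistent.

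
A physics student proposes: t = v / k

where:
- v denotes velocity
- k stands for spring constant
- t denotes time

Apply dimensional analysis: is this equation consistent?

No

v (velocity) has dimensions [L T^-1].
k (spring constant) has dimensions [M T^-2].
t (time) has dimensions [T].

Left side: [T]
Right side: [L M^-1 T]

The two sides have different dimensions, so the equation is NOT dimensionally consistent.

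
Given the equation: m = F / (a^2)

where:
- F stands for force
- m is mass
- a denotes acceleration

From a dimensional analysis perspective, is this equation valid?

No

F (force) has dimensions [L M T^-2].
m (mass) has dimensions [M].
a (acceleration) has dimensions [L T^-2].

Left side: [M]
Right side: [L^-1 M T^2]

The two sides have different dimensions, so the equation is NOT dimensionally consistent.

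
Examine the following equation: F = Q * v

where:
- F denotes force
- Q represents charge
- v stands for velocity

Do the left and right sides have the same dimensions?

No

F (force) has dimensions [L M T^-2].
Q (charge) has dimensions [I T].
v (velocity) has dimensions [L T^-1].

Left side: [L M T^-2]
Right side: [I L]

The two sides have different dimensions, so the equation is NOT dimensionally consistent.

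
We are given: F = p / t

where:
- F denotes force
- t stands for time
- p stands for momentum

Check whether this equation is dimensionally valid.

Yes

F (force) has dimensions [L M T^-2].
t (time) has dimensions [T].
p (momentum) has dimensions [L M T^-1].

Left side: [L M T^-2]
Right side: [L M T^-2]

Both sides have the same dimensions, so the equation is dimensionally consistent.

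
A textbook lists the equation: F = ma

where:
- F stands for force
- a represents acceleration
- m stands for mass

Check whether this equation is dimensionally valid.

Yes

F (force) has dimensions [L M T^-2].
a (acceleration) has dimensions [L T^-2].
m (mass) has dimensions [M].

Left side: [L M T^-2]
Right side: [L M T^-2]

Both sides have the same dimensions, so the equation is dimensionally consistent.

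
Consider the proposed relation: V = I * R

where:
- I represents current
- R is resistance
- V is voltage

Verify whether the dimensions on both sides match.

Yes

I (current) has dimensions [I].
R (resistance) has dimensions [I^-2 L^2 M T^-3].
V (voltage) has dimensions [I^-1 L^2 M T^-3].

Left side: [I^-1 L^2 M T^-3]
Right side: [I^-1 L^2 M T^-3]

Both sides have the same dimensions, so the equation is dimensionally consistent.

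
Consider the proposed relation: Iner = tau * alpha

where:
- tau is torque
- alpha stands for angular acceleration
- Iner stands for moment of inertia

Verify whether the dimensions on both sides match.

No

tau (torque) has dimensions [L^2 M T^-2].
alpha (angular acceleration) has dimensions [T^-2].
Iner (moment of inertia) has dimensions [L^2 M].

Left side: [L^2 M]
Right side: [L^2 M T^-4]

The two sides have different dimensions, so the equation is NOT dimensionally consistent.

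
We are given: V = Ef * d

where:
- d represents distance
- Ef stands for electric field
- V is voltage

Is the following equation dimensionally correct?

Yes

d (distance) has dimensions [L].
Ef (electric field) has dimensions [I^-1 L M T^-3].
V (voltage) has dimensions [I^-1 L^2 M T^-3].

Left side: [I^-1 L^2 M T^-3]
Right side: [I^-1 L^2 M T^-3]

Both sides have the same dimensions, so the equation is dimensionally consistent.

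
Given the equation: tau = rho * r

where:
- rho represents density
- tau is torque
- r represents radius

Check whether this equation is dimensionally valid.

No

rho (density) has dimensions [L^-3 M].
tau (torque) has dimensions [L^2 M T^-2].
r (radius) has dimensions [L].

Left side: [L^2 M T^-2]
Right side: [L^-2 M]

The two sides have different dimensions, so the equation is NOT dimensionally consistent.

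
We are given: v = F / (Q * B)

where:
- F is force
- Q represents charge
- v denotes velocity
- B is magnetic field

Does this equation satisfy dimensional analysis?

Yes

F (force) has dimensions [L M T^-2].
Q (charge) has dimensions [I T].
v (velocity) has dimensions [L T^-1].
B (magnetic field) has dimensions [I^-1 M T^-2].

Left side: [L T^-1]
Right side: [L T^-1]

Both sides have the same dimensions, so the equation is dimensionally consistent.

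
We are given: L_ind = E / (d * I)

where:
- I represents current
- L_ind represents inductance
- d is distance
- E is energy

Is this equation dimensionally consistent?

No

I (current) has dimensions [I].
L_ind (inductance) has dimensions [I^-2 L^2 M T^-2].
d (distance) has dimensions [L].
E (energy) has dimensions [L^2 M T^-2].

Left side: [I^-2 L^2 M T^-2]
Right side: [I^-1 L M T^-2]

The two sides have different dimensions, so the equation is NOT dimensionally consistent.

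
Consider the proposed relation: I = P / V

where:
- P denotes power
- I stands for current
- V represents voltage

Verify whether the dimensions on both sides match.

Yes

P (power) has dimensions [L^2 M T^-3].
I (current) has dimensions [I].
V (voltage) has dimensions [I^-1 L^2 M T^-3].

Left side: [I]
Right side: [I]

Both sides have the same dimensions, so the equation is dimensionally consistent.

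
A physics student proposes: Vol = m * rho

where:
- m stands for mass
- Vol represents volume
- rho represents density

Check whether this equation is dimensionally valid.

No

m (mass) has dimensions [M].
Vol (volume) has dimensions [L^3].
rho (density) has dimensions [L^-3 M].

Left side: [L^3]
Right side: [L^-3 M^2]

The two sides have different dimensions, so the equation is NOT dimensionally consistent.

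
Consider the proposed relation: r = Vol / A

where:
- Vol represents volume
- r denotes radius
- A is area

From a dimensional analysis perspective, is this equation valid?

Yes

Vol (volume) has dimensions [L^3].
r (radius) has dimensions [L].
A (area) has dimensions [L^2].

Left side: [L]
Right side: [L]

Both sides have the same dimensions, so the equation is dimensionally consistent.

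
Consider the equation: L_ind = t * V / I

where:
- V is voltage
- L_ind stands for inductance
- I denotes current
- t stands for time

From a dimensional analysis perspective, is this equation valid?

Yes

V (voltage) has dimensions [I^-1 L^2 M T^-3].
L_ind (inductance) has dimensions [I^-2 L^2 M T^-2].
I (current) has dimensions [I].
t (time) has dimensions [T].

Left side: [I^-2 L^2 M T^-2]
Right side: [I^-2 L^2 M T^-2]

Both sides have the same dimensions, so the equation is dimensionally consistent.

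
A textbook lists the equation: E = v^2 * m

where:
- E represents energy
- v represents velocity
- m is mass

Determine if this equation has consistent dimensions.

Yes

E (energy) has dimensions [L^2 M T^-2].
v (velocity) has dimensions [L T^-1].
m (mass) has dimensions [M].

Left side: [L^2 M T^-2]
Right side: [L^2 M T^-2]

Both sides have the same dimensions, so the equation is dimensionally consistent.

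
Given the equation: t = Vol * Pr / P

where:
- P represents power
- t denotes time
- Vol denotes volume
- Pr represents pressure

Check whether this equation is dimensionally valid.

Yes

P (power) has dimensions [L^2 M T^-3].
t (time) has dimensions [T].
Vol (volume) has dimensions [L^3].
Pr (pressure) has dimensions [L^-1 M T^-2].

Left side: [T]
Right side: [T]

Both sides have the same dimensions, so the equation is dimensionally consistent.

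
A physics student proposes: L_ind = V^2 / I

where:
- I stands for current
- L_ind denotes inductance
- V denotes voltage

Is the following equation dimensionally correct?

No

I (current) has dimensions [I].
L_ind (inductance) has dimensions [I^-2 L^2 M T^-2].
V (voltage) has dimensions [I^-1 L^2 M T^-3].

Left side: [I^-2 L^2 M T^-2]
Right side: [I^-3 L^4 M^2 T^-6]

The two sides have different dimensions, so the equation is NOT dimensionally consistent.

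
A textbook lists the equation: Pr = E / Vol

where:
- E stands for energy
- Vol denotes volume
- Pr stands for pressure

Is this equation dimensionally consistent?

Yes

E (energy) has dimensions [L^2 M T^-2].
Vol (volume) has dimensions [L^3].
Pr (pressure) has dimensions [L^-1 M T^-2].

Left side: [L^-1 M T^-2]
Right side: [L^-1 M T^-2]

Both sides have the same dimensions, so the equation is dimensionally consistent.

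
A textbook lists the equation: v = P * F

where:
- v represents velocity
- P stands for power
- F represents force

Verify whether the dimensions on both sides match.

No

v (velocity) has dimensions [L T^-1].
P (power) has dimensions [L^2 M T^-3].
F (force) has dimensions [L M T^-2].

Left side: [L T^-1]
Right side: [L^3 M^2 T^-5]

The two sides have different dimensions, so the equation is NOT dimensionally consistent.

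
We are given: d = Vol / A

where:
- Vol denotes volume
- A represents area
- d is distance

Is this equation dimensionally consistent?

Yes

Vol (volume) has dimensions [L^3].
A (area) has dimensions [L^2].
d (distance) has dimensions [L].

Left side: [L]
Right side: [L]

Both sides have the same dimensions, so the equation is dimensionally consistent.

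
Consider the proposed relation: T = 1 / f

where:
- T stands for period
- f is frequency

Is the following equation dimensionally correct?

Yes

T (period) has dimensions [T].
f (frequency) has dimensions [T^-1].

Left side: [T]
Right side: [T]

Both sides have the same dimensions, so the equation is dimensionally consistent.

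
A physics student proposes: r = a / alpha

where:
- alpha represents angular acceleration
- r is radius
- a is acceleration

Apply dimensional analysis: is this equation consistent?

Yes

alpha (angular acceleration) has dimensions [T^-2].
r (radius) has dimensions [L].
a (acceleration) has dimensions [L T^-2].

Left side: [L]
Right side: [L]

Both sides have the same dimensions, so the equation is dimensionally consistent.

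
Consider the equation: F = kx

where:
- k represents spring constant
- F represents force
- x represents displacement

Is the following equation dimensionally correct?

Yes

k (spring constant) has dimensions [M T^-2].
F (force) has dimensions [L M T^-2].
x (displacement) has dimensions [L].

Left side: [L M T^-2]
Right side: [L M T^-2]

Both sides have the same dimensions, so the equation is dimensionally consistent.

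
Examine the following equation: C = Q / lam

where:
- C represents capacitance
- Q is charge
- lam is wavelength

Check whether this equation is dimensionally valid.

No

C (capacitance) has dimensions [I^2 L^-2 M^-1 T^4].
Q (charge) has dimensions [I T].
lam (wavelength) has dimensions [L].

Left side: [I^2 L^-2 M^-1 T^4]
Right side: [I L^-1 T]

The two sides have different dimensions, so the equation is NOT dimensionally consistent.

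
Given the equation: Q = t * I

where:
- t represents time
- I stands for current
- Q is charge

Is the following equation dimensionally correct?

Yes

t (time) has dimensions [T].
I (current) has dimensions [I].
Q (charge) has dimensions [I T].

Left side: [I T]
Right side: [I T]

Both sides have the same dimensions, so the equation is dimensionally consistent.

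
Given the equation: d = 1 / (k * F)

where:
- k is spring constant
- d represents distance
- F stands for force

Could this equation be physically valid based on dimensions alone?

No

k (spring constant) has dimensions [M T^-2].
d (distance) has dimensions [L].
F (force) has dimensions [L M T^-2].

Left side: [L]
Right side: [L^-1 M^-2 T^4]

The two sides have different dimensions, so the equation is NOT dimensionally consistent.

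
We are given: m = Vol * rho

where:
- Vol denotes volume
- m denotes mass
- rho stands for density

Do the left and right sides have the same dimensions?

Yes

Vol (volume) has dimensions [L^3].
m (mass) has dimensions [M].
rho (density) has dimensions [L^-3 M].

Left side: [M]
Right side: [M]

Both sides have the same dimensions, so the equation is dimensionally consistent.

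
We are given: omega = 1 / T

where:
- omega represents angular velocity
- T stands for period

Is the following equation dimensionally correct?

Yes

omega (angular velocity) has dimensions [T^-1].
T (period) has dimensions [T].

Left side: [T^-1]
Right side: [T^-1]

Both sides have the same dimensions, so the equation is dimensionally consistent.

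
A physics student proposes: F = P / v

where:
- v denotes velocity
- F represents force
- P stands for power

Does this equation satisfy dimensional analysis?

Yes

v (velocity) has dimensions [L T^-1].
F (force) has dimensions [L M T^-2].
P (power) has dimensions [L^2 M T^-3].

Left side: [L M T^-2]
Right side: [L M T^-2]

Both sides have the same dimensions, so the equation is dimensionally consistent.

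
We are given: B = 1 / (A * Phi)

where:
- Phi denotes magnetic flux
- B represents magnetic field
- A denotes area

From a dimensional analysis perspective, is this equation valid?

No

Phi (magnetic flux) has dimensions [I^-1 L^2 M T^-2].
B (magnetic field) has dimensions [I^-1 M T^-2].
A (area) has dimensions [L^2].

Left side: [I^-1 M T^-2]
Right side: [I L^-4 M^-1 T^2]

The two sides have different dimensions, so the equation is NOT dimensionally consistent.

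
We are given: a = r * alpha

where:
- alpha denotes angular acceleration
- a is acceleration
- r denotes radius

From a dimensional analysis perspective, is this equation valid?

Yes

alpha (angular acceleration) has dimensions [T^-2].
a (acceleration) has dimensions [L T^-2].
r (radius) has dimensions [L].

Left side: [L T^-2]
Right side: [L T^-2]

Both sides have the same dimensions, so the equation is dimensionally consistent.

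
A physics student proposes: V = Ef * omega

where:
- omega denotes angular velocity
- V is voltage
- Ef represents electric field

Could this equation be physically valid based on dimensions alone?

No

omega (angular velocity) has dimensions [T^-1].
V (voltage) has dimensions [I^-1 L^2 M T^-3].
Ef (electric field) has dimensions [I^-1 L M T^-3].

Left side: [I^-1 L^2 M T^-3]
Right side: [I^-1 L M T^-4]

The two sides have different dimensions, so the equation is NOT dimensionally consistent.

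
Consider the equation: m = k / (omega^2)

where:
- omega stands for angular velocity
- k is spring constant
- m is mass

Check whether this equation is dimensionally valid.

Yes

omega (angular velocity) has dimensions [T^-1].
k (spring constant) has dimensions [M T^-2].
m (mass) has dimensions [M].

Left side: [M]
Right side: [M]

Both sides have the same dimensions, so the equation is dimensionally consistent.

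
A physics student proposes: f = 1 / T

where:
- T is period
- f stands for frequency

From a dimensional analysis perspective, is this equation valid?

Yes

T (period) has dimensions [T].
f (frequency) has dimensions [T^-1].

Left side: [T^-1]
Right side: [T^-1]

Both sides have the same dimensions, so the equation is dimensionally consistent.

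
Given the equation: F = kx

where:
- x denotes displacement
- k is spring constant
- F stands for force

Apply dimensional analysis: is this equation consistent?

Yes

x (displacement) has dimensions [L].
k (spring constant) has dimensions [M T^-2].
F (force) has dimensions [L M T^-2].

Left side: [L M T^-2]
Right side: [L M T^-2]

Both sides have the same dimensions, so the equation is dimensionally consistent.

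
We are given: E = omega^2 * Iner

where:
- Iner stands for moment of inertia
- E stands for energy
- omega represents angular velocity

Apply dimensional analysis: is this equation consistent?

Yes

Iner (moment of inertia) has dimensions [L^2 M].
E (energy) has dimensions [L^2 M T^-2].
omega (angular velocity) has dimensions [T^-1].

Left side: [L^2 M T^-2]
Right side: [L^2 M T^-2]

Both sides have the same dimensions, so the equation is dimensionally consistent.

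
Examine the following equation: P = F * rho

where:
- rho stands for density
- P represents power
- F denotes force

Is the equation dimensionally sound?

No

rho (density) has dimensions [L^-3 M].
P (power) has dimensions [L^2 M T^-3].
F (force) has dimensions [L M T^-2].

Left side: [L^2 M T^-3]
Right side: [L^-2 M^2 T^-2]

The two sides have different dimensions, so the equation is NOT dimensionally consistent.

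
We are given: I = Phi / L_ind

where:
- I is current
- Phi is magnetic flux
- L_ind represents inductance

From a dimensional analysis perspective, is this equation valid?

Yes

I (current) has dimensions [I].
Phi (magnetic flux) has dimensions [I^-1 L^2 M T^-2].
L_ind (inductance) has dimensions [I^-2 L^2 M T^-2].

Left side: [I]
Right side: [I]

Both sides have the same dimensions, so the equation is dimensionally consistent.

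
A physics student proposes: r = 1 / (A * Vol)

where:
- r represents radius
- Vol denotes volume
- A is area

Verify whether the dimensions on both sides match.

No

r (radius) has dimensions [L].
Vol (volume) has dimensions [L^3].
A (area) has dimensions [L^2].

Left side: [L]
Right side: [L^-5]

The two sides have different dimensions, so the equation is NOT dimensionally consistent.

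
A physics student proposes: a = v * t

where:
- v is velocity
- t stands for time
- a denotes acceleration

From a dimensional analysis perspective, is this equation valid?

No

v (velocity) has dimensions [L T^-1].
t (time) has dimensions [T].
a (acceleration) has dimensions [L T^-2].

Left side: [L T^-2]
Right side: [L]

The two sides have different dimensions, so the equation is NOT dimensionally consistent.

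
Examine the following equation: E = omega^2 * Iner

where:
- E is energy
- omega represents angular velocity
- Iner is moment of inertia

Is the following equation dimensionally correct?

Yes

E (energy) has dimensions [L^2 M T^-2].
omega (angular velocity) has dimensions [T^-1].
Iner (moment of inertia) has dimensions [L^2 M].

Left side: [L^2 M T^-2]
Right side: [L^2 M T^-2]

Both sides have the same dimensions, so the equation is dimensionally consistent.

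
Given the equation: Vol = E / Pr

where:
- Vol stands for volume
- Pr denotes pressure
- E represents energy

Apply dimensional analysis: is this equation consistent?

Yes

Vol (volume) has dimensions [L^3].
Pr (pressure) has dimensions [L^-1 M T^-2].
E (energy) has dimensions [L^2 M T^-2].

Left side: [L^3]
Right side: [L^3]

Both sides have the same dimensions, so the equation is dimensionally consistent.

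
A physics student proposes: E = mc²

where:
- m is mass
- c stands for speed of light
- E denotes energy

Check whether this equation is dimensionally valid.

Yes

m (mass) has dimensions [M].
c (speed of light) has dimensions [L T^-1].
E (energy) has dimensions [L^2 M T^-2].

Left side: [L^2 M T^-2]
Right side: [L^2 M T^-2]

Both sides have the same dimensions, so the equation is dimensionally consistent.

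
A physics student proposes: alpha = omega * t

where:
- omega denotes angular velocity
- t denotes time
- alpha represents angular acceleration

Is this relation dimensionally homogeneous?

No

omega (angular velocity) has dimensions [T^-1].
t (time) has dimensions [T].
alpha (angular acceleration) has dimensions [T^-2].

Left side: [T^-2]
Right side: [dimensionless]

The two sides have different dimensions, so the equation is NOT dimensionally consistent.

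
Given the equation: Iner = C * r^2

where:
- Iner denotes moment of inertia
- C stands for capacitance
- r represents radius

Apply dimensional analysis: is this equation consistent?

No

Iner (moment of inertia) has dimensions [L^2 M].
C (capacitance) has dimensions [I^2 L^-2 M^-1 T^4].
r (radius) has dimensions [L].

Left side: [L^2 M]
Right side: [I^2 M^-1 T^4]

The two sides have different dimensions, so the equation is NOT dimensionally consistent.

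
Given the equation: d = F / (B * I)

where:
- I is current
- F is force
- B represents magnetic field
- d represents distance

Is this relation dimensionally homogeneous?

Yes

I (current) has dimensions [I].
F (force) has dimensions [L M T^-2].
B (magnetic field) has dimensions [I^-1 M T^-2].
d (distance) has dimensions [L].

Left side: [L]
Right side: [L]

Both sides have the same dimensions, so the equation is dimensionally consistent.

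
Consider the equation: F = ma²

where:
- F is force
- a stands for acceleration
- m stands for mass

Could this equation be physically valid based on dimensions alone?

No

F (force) has dimensions [L M T^-2].
a (acceleration) has dimensions [L T^-2].
m (mass) has dimensions [M].

Left side: [L M T^-2]
Right side: [L^2 M T^-4]

The two sides have different dimensions, so the equation is NOT dimensionally consistent.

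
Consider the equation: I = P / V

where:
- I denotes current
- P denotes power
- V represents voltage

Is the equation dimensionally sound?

Yes

I (current) has dimensions [I].
P (power) has dimensions [L^2 M T^-3].
V (voltage) has dimensions [I^-1 L^2 M T^-3].

Left side: [I]
Right side: [I]

Both sides have the same dimensions, so the equation is dimensionally consistent.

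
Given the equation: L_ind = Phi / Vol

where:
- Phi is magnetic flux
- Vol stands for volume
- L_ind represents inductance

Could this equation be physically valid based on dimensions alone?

No

Phi (magnetic flux) has dimensions [I^-1 L^2 M T^-2].
Vol (volume) has dimensions [L^3].
L_ind (inductance) has dimensions [I^-2 L^2 M T^-2].

Left side: [I^-2 L^2 M T^-2]
Right side: [I^-1 L^-1 M T^-2]

The two sides have different dimensions, so the equation is NOT dimensionally consistent.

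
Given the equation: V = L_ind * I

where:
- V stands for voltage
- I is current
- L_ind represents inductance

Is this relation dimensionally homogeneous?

No

V (voltage) has dimensions [I^-1 L^2 M T^-3].
I (current) has dimensions [I].
L_ind (inductance) has dimensions [I^-2 L^2 M T^-2].

Left side: [I^-1 L^2 M T^-3]
Right side: [I^-1 L^2 M T^-2]

The two sides have different dimensions, so the equation is NOT dimensionally consistent.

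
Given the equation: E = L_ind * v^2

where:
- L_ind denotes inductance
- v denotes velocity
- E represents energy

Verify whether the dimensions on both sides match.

No

L_ind (inductance) has dimensions [I^-2 L^2 M T^-2].
v (velocity) has dimensions [L T^-1].
E (energy) has dimensions [L^2 M T^-2].

Left side: [L^2 M T^-2]
Right side: [I^-2 L^4 M T^-4]

The two sides have different dimensions, so the equation is NOT dimensionally consistent.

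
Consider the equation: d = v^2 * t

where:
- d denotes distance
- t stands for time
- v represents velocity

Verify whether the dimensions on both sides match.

No

d (distance) has dimensions [L].
t (time) has dimensions [T].
v (velocity) has dimensions [L T^-1].

Left side: [L]
Right side: [L^2 T^-1]

The two sides have different dimensions, so the equation is NOT dimensionally consistent.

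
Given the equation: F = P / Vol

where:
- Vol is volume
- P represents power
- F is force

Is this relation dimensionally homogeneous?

No

Vol (volume) has dimensions [L^3].
P (power) has dimensions [L^2 M T^-3].
F (force) has dimensions [L M T^-2].

Left side: [L M T^-2]
Right side: [L^-1 M T^-3]

The two sides have different dimensions, so the equation is NOT dimensionally consistent.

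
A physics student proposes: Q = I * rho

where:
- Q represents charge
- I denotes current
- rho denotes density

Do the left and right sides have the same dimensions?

No

Q (charge) has dimensions [I T].
I (current) has dimensions [I].
rho (density) has dimensions [L^-3 M].

Left side: [I T]
Right side: [I L^-3 M]

The two sides have different dimensions, so the equation is NOT dimensionally consistent.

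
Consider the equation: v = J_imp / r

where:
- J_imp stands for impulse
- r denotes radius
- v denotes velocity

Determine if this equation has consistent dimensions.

No

J_imp (impulse) has dimensions [L M T^-1].
r (radius) has dimensions [L].
v (velocity) has dimensions [L T^-1].

Left side: [L T^-1]
Right side: [M T^-1]

The two sides have different dimensions, so the equation is NOT dimensionally consistent.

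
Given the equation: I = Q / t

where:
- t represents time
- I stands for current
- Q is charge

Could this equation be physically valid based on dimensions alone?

Yes

t (time) has dimensions [T].
I (current) has dimensions [I].
Q (charge) has dimensions [I T].

Left side: [I]
Right side: [I]

Both sides have the same dimensions, so the equation is dimensionally consistent.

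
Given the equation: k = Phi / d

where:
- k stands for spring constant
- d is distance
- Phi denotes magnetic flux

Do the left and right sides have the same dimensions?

No

k (spring constant) has dimensions [M T^-2].
d (distance) has dimensions [L].
Phi (magnetic flux) has dimensions [I^-1 L^2 M T^-2].

Left side: [M T^-2]
Right side: [I^-1 L M T^-2]

The two sides have different dimensions, so the equation is NOT dimensionally consistent.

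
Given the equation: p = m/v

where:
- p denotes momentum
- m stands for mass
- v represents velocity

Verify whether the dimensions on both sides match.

No

p (momentum) has dimensions [L M T^-1].
m (mass) has dimensions [M].
v (velocity) has dimensions [L T^-1].

Left side: [L M T^-1]
Right side: [L^-1 M T]

The two sides have different dimensions, so the equation is NOT dimensionally consistent.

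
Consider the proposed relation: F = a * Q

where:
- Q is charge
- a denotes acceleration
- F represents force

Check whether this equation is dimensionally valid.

No

Q (charge) has dimensions [I T].
a (acceleration) has dimensions [L T^-2].
F (force) has dimensions [L M T^-2].

Left side: [L M T^-2]
Right side: [I L T^-1]

The two sides have different dimensions, so the equation is NOT dimensionally consistent.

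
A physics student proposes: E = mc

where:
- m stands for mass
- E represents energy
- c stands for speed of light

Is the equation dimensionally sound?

No

m (mass) has dimensions [M].
E (energy) has dimensions [L^2 M T^-2].
c (speed of light) has dimensions [L T^-1].

Left side: [L^2 M T^-2]
Right side: [L M T^-1]

The two sides have different dimensions, so the equation is NOT dimensionally consistent.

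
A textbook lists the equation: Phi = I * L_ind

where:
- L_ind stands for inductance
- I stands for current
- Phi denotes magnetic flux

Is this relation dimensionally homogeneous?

Yes

L_ind (inductance) has dimensions [I^-2 L^2 M T^-2].
I (current) has dimensions [I].
Phi (magnetic flux) has dimensions [I^-1 L^2 M T^-2].

Left side: [I^-1 L^2 M T^-2]
Right side: [I^-1 L^2 M T^-2]

Both sides have the same dimensions, so the equation is dimensionally consistent.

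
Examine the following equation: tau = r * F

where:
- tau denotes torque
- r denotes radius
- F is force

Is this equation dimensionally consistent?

Yes

tau (torque) has dimensions [L^2 M T^-2].
r (radius) has dimensions [L].
F (force) has dimensions [L M T^-2].

Left side: [L^2 M T^-2]
Right side: [L^2 M T^-2]

Both sides have the same dimensions, so the equation is dimensionally consistent.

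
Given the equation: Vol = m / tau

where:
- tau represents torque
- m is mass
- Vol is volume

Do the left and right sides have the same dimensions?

No

tau (torque) has dimensions [L^2 M T^-2].
m (mass) has dimensions [M].
Vol (volume) has dimensions [L^3].

Left side: [L^3]
Right side: [L^-2 T^2]

The two sides have different dimensions, so the equation is NOT dimensionally consistent.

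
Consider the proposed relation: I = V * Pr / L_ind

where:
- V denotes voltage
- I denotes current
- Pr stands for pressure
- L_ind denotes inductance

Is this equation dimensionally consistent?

No

V (voltage) has dimensions [I^-1 L^2 M T^-3].
I (current) has dimensions [I].
Pr (pressure) has dimensions [L^-1 M T^-2].
L_ind (inductance) has dimensions [I^-2 L^2 M T^-2].

Left side: [I]
Right side: [I L^-1 M T^-3]

The two sides have different dimensions, so the equation is NOT dimensionally consistent.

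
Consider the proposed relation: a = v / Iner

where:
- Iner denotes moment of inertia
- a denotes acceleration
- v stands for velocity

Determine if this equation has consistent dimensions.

No

Iner (moment of inertia) has dimensions [L^2 M].
a (acceleration) has dimensions [L T^-2].
v (velocity) has dimensions [L T^-1].

Left side: [L T^-2]
Right side: [L^-1 M^-1 T^-1]

The two sides have different dimensions, so the equation is NOT dimensionally consistent.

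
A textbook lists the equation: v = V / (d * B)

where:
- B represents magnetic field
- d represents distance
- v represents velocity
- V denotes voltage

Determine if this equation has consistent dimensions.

Yes

B (magnetic field) has dimensions [I^-1 M T^-2].
d (distance) has dimensions [L].
v (velocity) has dimensions [L T^-1].
V (voltage) has dimensions [I^-1 L^2 M T^-3].

Left side: [L T^-1]
Right side: [L T^-1]

Both sides have the same dimensions, so the equation is dimensionally consistent.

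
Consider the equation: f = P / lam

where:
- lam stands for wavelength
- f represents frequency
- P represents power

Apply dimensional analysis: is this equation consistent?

No

lam (wavelength) has dimensions [L].
f (frequency) has dimensions [T^-1].
P (power) has dimensions [L^2 M T^-3].

Left side: [T^-1]
Right side: [L M T^-3]

The two sides have different dimensions, so the equation is NOT dimensionally consistent.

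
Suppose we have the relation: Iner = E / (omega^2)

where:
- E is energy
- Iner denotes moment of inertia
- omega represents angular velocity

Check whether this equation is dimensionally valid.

Yes

E (energy) has dimensions [L^2 M T^-2].
Iner (moment of inertia) has dimensions [L^2 M].
omega (angular velocity) has dimensions [T^-1].

Left side: [L^2 M]
Right side: [L^2 M]

Both sides have the same dimensions, so the equation is dimensionally consistent.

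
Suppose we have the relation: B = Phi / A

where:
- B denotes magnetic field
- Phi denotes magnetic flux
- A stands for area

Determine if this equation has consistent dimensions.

Yes

B (magnetic field) has dimensions [I^-1 M T^-2].
Phi (magnetic flux) has dimensions [I^-1 L^2 M T^-2].
A (area) has dimensions [L^2].

Left side: [I^-1 M T^-2]
Right side: [I^-1 M T^-2]

Both sides have the same dimensions, so the equation is dimensionally consistent.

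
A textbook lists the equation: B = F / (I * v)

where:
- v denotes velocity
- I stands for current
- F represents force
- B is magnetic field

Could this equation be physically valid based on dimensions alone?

No

v (velocity) has dimensions [L T^-1].
I (current) has dimensions [I].
F (force) has dimensions [L M T^-2].
B (magnetic field) has dimensions [I^-1 M T^-2].

Left side: [I^-1 M T^-2]
Right side: [I^-1 M T^-1]

The two sides have different dimensions, so the equation is NOT dimensionally consistent.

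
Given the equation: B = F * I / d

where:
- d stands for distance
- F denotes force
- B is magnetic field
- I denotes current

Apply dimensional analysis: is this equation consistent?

No

d (distance) has dimensions [L].
F (force) has dimensions [L M T^-2].
B (magnetic field) has dimensions [I^-1 M T^-2].
I (current) has dimensions [I].

Left side: [I^-1 M T^-2]
Right side: [I M T^-2]

The two sides have different dimensions, so the equation is NOT dimensionally consistent.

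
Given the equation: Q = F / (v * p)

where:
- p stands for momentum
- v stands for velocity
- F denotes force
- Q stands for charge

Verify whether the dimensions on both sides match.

No

p (momentum) has dimensions [L M T^-1].
v (velocity) has dimensions [L T^-1].
F (force) has dimensions [L M T^-2].
Q (charge) has dimensions [I T].

Left side: [I T]
Right side: [L^-1]

The two sides have different dimensions, so the equation is NOT dimensionally consistent.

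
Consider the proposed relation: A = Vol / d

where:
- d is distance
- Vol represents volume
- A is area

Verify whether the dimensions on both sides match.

Yes

d (distance) has dimensions [L].
Vol (volume) has dimensions [L^3].
A (area) has dimensions [L^2].

Left side: [L^2]
Right side: [L^2]

Both sides have the same dimensions, so the equation is dimensionally consistent.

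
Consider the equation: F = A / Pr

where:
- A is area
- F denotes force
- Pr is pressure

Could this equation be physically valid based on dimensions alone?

No

A (area) has dimensions [L^2].
F (force) has dimensions [L M T^-2].
Pr (pressure) has dimensions [L^-1 M T^-2].

Left side: [L M T^-2]
Right side: [L^3 M^-1 T^2]

The two sides have different dimensions, so the equation is NOT dimensionally consistent.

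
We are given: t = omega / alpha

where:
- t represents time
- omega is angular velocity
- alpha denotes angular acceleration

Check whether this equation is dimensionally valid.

Yes

t (time) has dimensions [T].
omega (angular velocity) has dimensions [T^-1].
alpha (angular acceleration) has dimensions [T^-2].

Left side: [T]
Right side: [T]

Both sides have the same dimensions, so the equation is dimensionally consistent.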